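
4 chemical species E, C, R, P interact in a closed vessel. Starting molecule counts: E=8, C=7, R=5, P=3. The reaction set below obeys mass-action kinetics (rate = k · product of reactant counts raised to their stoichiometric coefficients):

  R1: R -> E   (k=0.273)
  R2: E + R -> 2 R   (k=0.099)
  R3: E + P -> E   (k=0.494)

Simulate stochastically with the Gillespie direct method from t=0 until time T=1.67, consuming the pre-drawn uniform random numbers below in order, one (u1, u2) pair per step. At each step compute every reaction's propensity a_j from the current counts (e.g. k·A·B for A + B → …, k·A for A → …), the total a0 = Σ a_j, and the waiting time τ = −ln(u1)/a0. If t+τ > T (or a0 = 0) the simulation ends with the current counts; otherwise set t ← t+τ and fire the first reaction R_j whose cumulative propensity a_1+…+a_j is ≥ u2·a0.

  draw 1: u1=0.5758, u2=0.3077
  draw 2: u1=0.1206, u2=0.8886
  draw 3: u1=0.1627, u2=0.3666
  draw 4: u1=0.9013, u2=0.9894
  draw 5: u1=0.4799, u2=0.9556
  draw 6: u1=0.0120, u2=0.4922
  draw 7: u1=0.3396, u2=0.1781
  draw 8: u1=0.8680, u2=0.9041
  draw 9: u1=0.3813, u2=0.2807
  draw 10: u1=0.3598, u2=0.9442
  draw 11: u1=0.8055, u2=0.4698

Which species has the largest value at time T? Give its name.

t=0.000: E=8 C=7 R=5 P=3
Draw 1: a1=1.365, a2=3.960, a3=11.856, a0=17.181; τ=−ln(0.5758)/17.181=0.032 → t=0.032; u2·a0=0.3077·17.181=5.287; a1=1.365 < 5.287 ≤ a1+a2=5.325 → R2 fires; E=7 C=7 R=6 P=3
Draw 2: a1=1.638, a2=4.158, a3=10.374, a0=16.170; τ=−ln(0.1206)/16.170=0.131 → t=0.163; u2·a0=0.8886·16.170=14.369; a1+a2=5.796 < 14.369 ≤ a1+…+a3=16.170 → R3 fires; E=7 C=7 R=6 P=2
Draw 3: a1=1.638, a2=4.158, a3=6.916, a0=12.712; τ=−ln(0.1627)/12.712=0.143 → t=0.306; u2·a0=0.3666·12.712=4.660; a1=1.638 < 4.660 ≤ a1+a2=5.796 → R2 fires; E=6 C=7 R=7 P=2
Draw 4: a1=1.911, a2=4.158, a3=5.928, a0=11.997; τ=−ln(0.9013)/11.997=0.009 → t=0.314; u2·a0=0.9894·11.997=11.870; a1+a2=6.069 < 11.870 ≤ a1+…+a3=11.997 → R3 fires; E=6 C=7 R=7 P=1
Draw 5: a1=1.911, a2=4.158, a3=2.964, a0=9.033; τ=−ln(0.4799)/9.033=0.081 → t=0.396; u2·a0=0.9556·9.033=8.632; a1+a2=6.069 < 8.632 ≤ a1+…+a3=9.033 → R3 fires; E=6 C=7 R=7 P=0
Draw 6: a1=1.911, a2=4.158, a3=0.000, a0=6.069; τ=−ln(0.0120)/6.069=0.729 → t=1.124; u2·a0=0.4922·6.069=2.987; a1=1.911 < 2.987 ≤ a1+a2=6.069 → R2 fires; E=5 C=7 R=8 P=0
Draw 7: a1=2.184, a2=3.960, a3=0.000, a0=6.144; τ=−ln(0.3396)/6.144=0.176 → t=1.300; u2·a0=0.1781·6.144=1.094 ≤ a1=2.184 → R1 fires; E=6 C=7 R=7 P=0
Draw 8: a1=1.911, a2=4.158, a3=0.000, a0=6.069; τ=−ln(0.8680)/6.069=0.023 → t=1.324; u2·a0=0.9041·6.069=5.487; a1=1.911 < 5.487 ≤ a1+a2=6.069 → R2 fires; E=5 C=7 R=8 P=0
Draw 9: a1=2.184, a2=3.960, a3=0.000, a0=6.144; τ=−ln(0.3813)/6.144=0.157 → t=1.481; u2·a0=0.2807·6.144=1.725 ≤ a1=2.184 → R1 fires; E=6 C=7 R=7 P=0
Draw 10: a1=1.911, a2=4.158, a3=0.000, a0=6.069; τ=−ln(0.3598)/6.069=0.168 → t=1.649; u2·a0=0.9442·6.069=5.730; a1=1.911 < 5.730 ≤ a1+a2=6.069 → R2 fires; E=5 C=7 R=8 P=0
Draw 11: a1=2.184, a2=3.960, a3=0.000, a0=6.144; τ=−ln(0.8055)/6.144=0.035 → t=1.684 > T=1.67: stop.
At T=1.67: E=5 C=7 R=8 P=0; the largest is R.

Dominant species at T: R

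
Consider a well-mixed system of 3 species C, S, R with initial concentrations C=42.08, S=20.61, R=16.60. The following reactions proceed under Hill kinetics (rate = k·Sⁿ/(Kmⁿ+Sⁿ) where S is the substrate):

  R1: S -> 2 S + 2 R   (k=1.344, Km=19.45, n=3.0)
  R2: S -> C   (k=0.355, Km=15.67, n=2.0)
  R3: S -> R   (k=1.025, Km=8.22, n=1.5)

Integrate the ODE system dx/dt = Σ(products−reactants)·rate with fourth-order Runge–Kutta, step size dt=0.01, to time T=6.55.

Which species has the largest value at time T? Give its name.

RK4 with dt=0.01: 655 steps to T=6.55. Trajectory (selected grid times):
t=0.00: C=42.08 S=20.61 R=16.60
t=0.73: C=42.24 S=20.38 R=18.25
t=1.46: C=42.41 S=20.14 R=19.89
t=2.18: C=42.56 S=19.90 R=21.48
t=2.91: C=42.72 S=19.66 R=23.08
t=3.64: C=42.88 S=19.41 R=24.66
t=4.37: C=43.04 S=19.15 R=26.21
t=5.09: C=43.19 S=18.89 R=27.72
t=5.82: C=43.34 S=18.62 R=29.23
t=6.55: C=43.49 S=18.35 R=30.71
At T=6.55: C=43.49 S=18.35 R=30.71; the largest is C.

Dominant species at T: C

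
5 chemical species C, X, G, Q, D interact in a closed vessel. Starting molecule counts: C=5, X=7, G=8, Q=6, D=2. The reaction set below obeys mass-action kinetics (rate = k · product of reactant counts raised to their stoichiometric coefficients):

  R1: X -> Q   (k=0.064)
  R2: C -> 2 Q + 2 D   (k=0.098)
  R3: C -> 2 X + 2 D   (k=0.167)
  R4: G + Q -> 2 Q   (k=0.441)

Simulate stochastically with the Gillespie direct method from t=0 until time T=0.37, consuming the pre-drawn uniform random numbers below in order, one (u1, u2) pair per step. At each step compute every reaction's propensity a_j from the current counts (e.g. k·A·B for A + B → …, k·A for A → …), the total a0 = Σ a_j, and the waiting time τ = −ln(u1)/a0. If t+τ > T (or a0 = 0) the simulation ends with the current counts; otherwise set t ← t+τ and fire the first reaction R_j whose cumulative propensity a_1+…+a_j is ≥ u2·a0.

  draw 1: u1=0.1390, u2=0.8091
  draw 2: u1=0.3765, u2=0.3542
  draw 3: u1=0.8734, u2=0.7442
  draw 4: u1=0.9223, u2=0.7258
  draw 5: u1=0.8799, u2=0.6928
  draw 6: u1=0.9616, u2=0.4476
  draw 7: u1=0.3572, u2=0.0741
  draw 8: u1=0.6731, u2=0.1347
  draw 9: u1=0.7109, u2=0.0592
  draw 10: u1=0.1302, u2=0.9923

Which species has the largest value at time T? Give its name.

t=0.000: C=5 X=7 G=8 Q=6 D=2
Draw 1: a1=0.448, a2=0.490, a3=0.835, a4=21.168, a0=22.941; τ=−ln(0.1390)/22.941=0.086 → t=0.086; u2·a0=0.8091·22.941=18.562; a1+…+a3=1.773 < 18.562 ≤ a1+…+a4=22.941 → R4 fires; C=5 X=7 G=7 Q=7 D=2
Draw 2: a1=0.448, a2=0.490, a3=0.835, a4=21.609, a0=23.382; τ=−ln(0.3765)/23.382=0.042 → t=0.128; u2·a0=0.3542·23.382=8.282; a1+…+a3=1.773 < 8.282 ≤ a1+…+a4=23.382 → R4 fires; C=5 X=7 G=6 Q=8 D=2
Draw 3: a1=0.448, a2=0.490, a3=0.835, a4=21.168, a0=22.941; τ=−ln(0.8734)/22.941=0.006 → t=0.134; u2·a0=0.7442·22.941=17.073; a1+…+a3=1.773 < 17.073 ≤ a1+…+a4=22.941 → R4 fires; C=5 X=7 G=5 Q=9 D=2
Draw 4: a1=0.448, a2=0.490, a3=0.835, a4=19.845, a0=21.618; τ=−ln(0.9223)/21.618=0.004 → t=0.137; u2·a0=0.7258·21.618=15.690; a1+…+a3=1.773 < 15.690 ≤ a1+…+a4=21.618 → R4 fires; C=5 X=7 G=4 Q=10 D=2
Draw 5: a1=0.448, a2=0.490, a3=0.835, a4=17.640, a0=19.413; τ=−ln(0.8799)/19.413=0.007 → t=0.144; u2·a0=0.6928·19.413=13.449; a1+…+a3=1.773 < 13.449 ≤ a1+…+a4=19.413 → R4 fires; C=5 X=7 G=3 Q=11 D=2
Draw 6: a1=0.448, a2=0.490, a3=0.835, a4=14.553, a0=16.326; τ=−ln(0.9616)/16.326=0.002 → t=0.146; u2·a0=0.4476·16.326=7.308; a1+…+a3=1.773 < 7.308 ≤ a1+…+a4=16.326 → R4 fires; C=5 X=7 G=2 Q=12 D=2
Draw 7: a1=0.448, a2=0.490, a3=0.835, a4=10.584, a0=12.357; τ=−ln(0.3572)/12.357=0.083 → t=0.230; u2·a0=0.0741·12.357=0.916; a1=0.448 < 0.916 ≤ a1+a2=0.938 → R2 fires; C=4 X=7 G=2 Q=14 D=4
Draw 8: a1=0.448, a2=0.392, a3=0.668, a4=12.348, a0=13.856; τ=−ln(0.6731)/13.856=0.029 → t=0.258; u2·a0=0.1347·13.856=1.866; a1+…+a3=1.508 < 1.866 ≤ a1+…+a4=13.856 → R4 fires; C=4 X=7 G=1 Q=15 D=4
Draw 9: a1=0.448, a2=0.392, a3=0.668, a4=6.615, a0=8.123; τ=−ln(0.7109)/8.123=0.042 → t=0.300; u2·a0=0.0592·8.123=0.481; a1=0.448 < 0.481 ≤ a1+a2=0.840 → R2 fires; C=3 X=7 G=1 Q=17 D=6
Draw 10: a1=0.448, a2=0.294, a3=0.501, a4=7.497, a0=8.740; τ=−ln(0.1302)/8.740=0.233 → t=0.534 > T=0.37: stop.
At T=0.37: C=3 X=7 G=1 Q=17 D=6; the largest is Q.

Dominant species at T: Q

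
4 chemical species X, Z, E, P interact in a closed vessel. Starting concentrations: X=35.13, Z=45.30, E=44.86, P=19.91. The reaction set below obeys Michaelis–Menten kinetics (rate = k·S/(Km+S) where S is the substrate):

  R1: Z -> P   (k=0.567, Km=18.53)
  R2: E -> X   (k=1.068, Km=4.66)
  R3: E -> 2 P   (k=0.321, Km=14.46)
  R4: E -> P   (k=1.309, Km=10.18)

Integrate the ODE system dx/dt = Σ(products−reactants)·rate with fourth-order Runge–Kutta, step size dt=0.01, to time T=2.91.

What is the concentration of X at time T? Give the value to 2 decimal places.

RK4 with dt=0.01: 291 steps to T=2.91. Trajectory (selected grid times):
t=0.00: X=35.13 Z=45.30 E=44.86 P=19.91
t=0.32: X=35.44 Z=45.17 E=44.13 P=20.53
t=0.65: X=35.76 Z=45.04 E=43.38 P=21.18
t=0.97: X=36.07 Z=44.91 E=42.66 P=21.80
t=1.29: X=36.37 Z=44.78 E=41.94 P=22.42
t=1.62: X=36.69 Z=44.65 E=41.20 P=23.05
t=1.94: X=37.00 Z=44.52 E=40.48 P=23.67
t=2.26: X=37.30 Z=44.39 E=39.76 P=24.28
t=2.59: X=37.62 Z=44.26 E=39.03 P=24.91
t=2.91: X=37.92 Z=44.13 E=38.31 P=25.52
Read off X at T=2.91: 37.92

X at T = 37.92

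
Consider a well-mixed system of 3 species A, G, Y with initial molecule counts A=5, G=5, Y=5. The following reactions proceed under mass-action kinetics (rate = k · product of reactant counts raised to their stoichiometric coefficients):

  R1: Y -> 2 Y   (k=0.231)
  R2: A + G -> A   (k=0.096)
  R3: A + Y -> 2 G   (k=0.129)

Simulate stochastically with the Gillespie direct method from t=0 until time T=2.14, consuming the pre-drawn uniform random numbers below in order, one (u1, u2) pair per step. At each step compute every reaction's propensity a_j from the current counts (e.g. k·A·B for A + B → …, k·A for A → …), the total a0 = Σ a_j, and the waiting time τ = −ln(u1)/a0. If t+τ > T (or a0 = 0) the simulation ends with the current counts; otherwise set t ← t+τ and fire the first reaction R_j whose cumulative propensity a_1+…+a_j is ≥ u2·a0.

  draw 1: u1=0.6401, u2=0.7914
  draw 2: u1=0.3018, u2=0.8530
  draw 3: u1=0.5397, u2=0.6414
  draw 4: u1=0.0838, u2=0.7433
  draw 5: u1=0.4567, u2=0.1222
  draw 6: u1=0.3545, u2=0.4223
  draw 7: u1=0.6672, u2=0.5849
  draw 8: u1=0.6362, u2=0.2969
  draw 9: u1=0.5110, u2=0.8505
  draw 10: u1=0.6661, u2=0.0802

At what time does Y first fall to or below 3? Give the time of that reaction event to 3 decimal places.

Threshold first reached at t = 0.277

t=0.000: A=5 G=5 Y=5
Draw 1: a1=1.155, a2=2.400, a3=3.225, a0=6.780; τ=−ln(0.6401)/6.780=0.066 → t=0.066; u2·a0=0.7914·6.780=5.366; a1+a2=3.555 < 5.366 ≤ a1+…+a3=6.780 → R3 fires; A=4 G=7 Y=4
Draw 2: a1=0.924, a2=2.688, a3=2.064, a0=5.676; τ=−ln(0.3018)/5.676=0.211 → t=0.277; u2·a0=0.8530·5.676=4.842; a1+a2=3.612 < 4.842 ≤ a1+…+a3=5.676 → R3 fires; A=3 G=9 Y=3
Draw 3: a1=0.693, a2=2.592, a3=1.161, a0=4.446; τ=−ln(0.5397)/4.446=0.139 → t=0.416; u2·a0=0.6414·4.446=2.852; a1=0.693 < 2.852 ≤ a1+a2=3.285 → R2 fires; A=3 G=8 Y=3
Draw 4: a1=0.693, a2=2.304, a3=1.161, a0=4.158; τ=−ln(0.0838)/4.158=0.596 → t=1.012; u2·a0=0.7433·4.158=3.091; a1+a2=2.997 < 3.091 ≤ a1+…+a3=4.158 → R3 fires; A=2 G=10 Y=2
Draw 5: a1=0.462, a2=1.920, a3=0.516, a0=2.898; τ=−ln(0.4567)/2.898=0.270 → t=1.282; u2·a0=0.1222·2.898=0.354 ≤ a1=0.462 → R1 fires; A=2 G=10 Y=3
Draw 6: a1=0.693, a2=1.920, a3=0.774, a0=3.387; τ=−ln(0.3545)/3.387=0.306 → t=1.588; u2·a0=0.4223·3.387=1.430; a1=0.693 < 1.430 ≤ a1+a2=2.613 → R2 fires; A=2 G=9 Y=3
Draw 7: a1=0.693, a2=1.728, a3=0.774, a0=3.195; τ=−ln(0.6672)/3.195=0.127 → t=1.715; u2·a0=0.5849·3.195=1.869; a1=0.693 < 1.869 ≤ a1+a2=2.421 → R2 fires; A=2 G=8 Y=3
Draw 8: a1=0.693, a2=1.536, a3=0.774, a0=3.003; τ=−ln(0.6362)/3.003=0.151 → t=1.866; u2·a0=0.2969·3.003=0.892; a1=0.693 < 0.892 ≤ a1+a2=2.229 → R2 fires; A=2 G=7 Y=3
Draw 9: a1=0.693, a2=1.344, a3=0.774, a0=2.811; τ=−ln(0.5110)/2.811=0.239 → t=2.105; u2·a0=0.8505·2.811=2.391; a1+a2=2.037 < 2.391 ≤ a1+…+a3=2.811 → R3 fires; A=1 G=9 Y=2
Draw 10: a1=0.462, a2=0.864, a3=0.258, a0=1.584; τ=−ln(0.6661)/1.584=0.257 → t=2.361 > T=2.14: stop.
Y first becomes ≤ 3 when it reaches 3 at the event at t=0.277.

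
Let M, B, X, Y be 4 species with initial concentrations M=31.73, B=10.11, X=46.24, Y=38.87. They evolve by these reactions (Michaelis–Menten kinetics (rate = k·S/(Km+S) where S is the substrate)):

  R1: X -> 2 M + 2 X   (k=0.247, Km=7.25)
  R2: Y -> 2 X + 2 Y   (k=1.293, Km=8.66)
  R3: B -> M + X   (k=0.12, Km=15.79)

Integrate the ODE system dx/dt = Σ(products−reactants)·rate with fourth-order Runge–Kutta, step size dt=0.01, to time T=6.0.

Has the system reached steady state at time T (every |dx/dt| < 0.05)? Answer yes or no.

RK4 with dt=0.01: 600 steps to T=6.0. Trajectory (selected grid times):
t=0.00: M=31.73 B=10.11 X=46.24 Y=38.87
t=0.67: M=32.05 B=10.08 X=47.83 Y=39.58
t=1.33: M=32.36 B=10.05 X=49.41 Y=40.28
t=2.00: M=32.68 B=10.02 X=51.01 Y=41.00
t=2.67: M=33.00 B=9.99 X=52.62 Y=41.71
t=3.33: M=33.32 B=9.95 X=54.21 Y=42.42
t=4.00: M=33.65 B=9.92 X=55.83 Y=43.14
t=4.67: M=33.97 B=9.89 X=57.45 Y=43.86
t=5.33: M=34.29 B=9.86 X=59.06 Y=44.58
t=6.00: M=34.62 B=9.83 X=60.69 Y=45.30
Rates at T: R1=0.2206, R2=1.0855, R3=0.0460
dx/dt at T (Σ net stoichiometry × rate): M=+0.4873, B=-0.0460, X=+2.4377, Y=+1.0855
Largest |dx/dt| is |+2.4377| (X) ≥ 0.05 → not steady.

Steady state at T: no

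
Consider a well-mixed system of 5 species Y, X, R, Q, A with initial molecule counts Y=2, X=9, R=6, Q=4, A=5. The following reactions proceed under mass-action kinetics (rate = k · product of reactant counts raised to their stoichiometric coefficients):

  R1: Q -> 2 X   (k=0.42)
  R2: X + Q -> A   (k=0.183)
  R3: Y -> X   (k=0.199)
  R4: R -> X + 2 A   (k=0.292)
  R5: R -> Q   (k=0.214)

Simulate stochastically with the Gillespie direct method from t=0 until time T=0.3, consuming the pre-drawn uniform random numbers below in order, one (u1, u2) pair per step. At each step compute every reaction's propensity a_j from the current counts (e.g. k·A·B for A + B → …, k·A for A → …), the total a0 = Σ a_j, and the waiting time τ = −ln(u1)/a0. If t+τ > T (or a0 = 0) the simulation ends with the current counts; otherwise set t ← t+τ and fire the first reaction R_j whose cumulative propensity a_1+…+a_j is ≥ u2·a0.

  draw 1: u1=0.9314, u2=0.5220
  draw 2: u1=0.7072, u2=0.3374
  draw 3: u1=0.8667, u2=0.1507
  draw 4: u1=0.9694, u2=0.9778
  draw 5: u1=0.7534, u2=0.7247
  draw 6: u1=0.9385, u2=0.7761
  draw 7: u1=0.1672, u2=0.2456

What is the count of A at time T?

t=0.000: Y=2 X=9 R=6 Q=4 A=5
Draw 1: a1=1.680, a2=6.588, a3=0.398, a4=1.752, a5=1.284, a0=11.702; τ=−ln(0.9314)/11.702=0.006 → t=0.006; u2·a0=0.5220·11.702=6.108; a1=1.680 < 6.108 ≤ a1+a2=8.268 → R2 fires; Y=2 X=8 R=6 Q=3 A=6
Draw 2: a1=1.260, a2=4.392, a3=0.398, a4=1.752, a5=1.284, a0=9.086; τ=−ln(0.7072)/9.086=0.038 → t=0.044; u2·a0=0.3374·9.086=3.066; a1=1.260 < 3.066 ≤ a1+a2=5.652 → R2 fires; Y=2 X=7 R=6 Q=2 A=7
Draw 3: a1=0.840, a2=2.562, a3=0.398, a4=1.752, a5=1.284, a0=6.836; τ=−ln(0.8667)/6.836=0.021 → t=0.065; u2·a0=0.1507·6.836=1.030; a1=0.840 < 1.030 ≤ a1+a2=3.402 → R2 fires; Y=2 X=6 R=6 Q=1 A=8
Draw 4: a1=0.420, a2=1.098, a3=0.398, a4=1.752, a5=1.284, a0=4.952; τ=−ln(0.9694)/4.952=0.006 → t=0.071; u2·a0=0.9778·4.952=4.842; a1+…+a4=3.668 < 4.842 ≤ a1+…+a5=4.952 → R5 fires; Y=2 X=6 R=5 Q=2 A=8
Draw 5: a1=0.840, a2=2.196, a3=0.398, a4=1.460, a5=1.070, a0=5.964; τ=−ln(0.7534)/5.964=0.047 → t=0.119; u2·a0=0.7247·5.964=4.322; a1+…+a3=3.434 < 4.322 ≤ a1+…+a4=4.894 → R4 fires; Y=2 X=7 R=4 Q=2 A=10
Draw 6: a1=0.840, a2=2.562, a3=0.398, a4=1.168, a5=0.856, a0=5.824; τ=−ln(0.9385)/5.824=0.011 → t=0.130; u2·a0=0.7761·5.824=4.520; a1+…+a3=3.800 < 4.520 ≤ a1+…+a4=4.968 → R4 fires; Y=2 X=8 R=3 Q=2 A=12
Draw 7: a1=0.840, a2=2.928, a3=0.398, a4=0.876, a5=0.642, a0=5.684; τ=−ln(0.1672)/5.684=0.315 → t=0.444 > T=0.3: stop.
Read off A at T=0.3: 12

A at T = 12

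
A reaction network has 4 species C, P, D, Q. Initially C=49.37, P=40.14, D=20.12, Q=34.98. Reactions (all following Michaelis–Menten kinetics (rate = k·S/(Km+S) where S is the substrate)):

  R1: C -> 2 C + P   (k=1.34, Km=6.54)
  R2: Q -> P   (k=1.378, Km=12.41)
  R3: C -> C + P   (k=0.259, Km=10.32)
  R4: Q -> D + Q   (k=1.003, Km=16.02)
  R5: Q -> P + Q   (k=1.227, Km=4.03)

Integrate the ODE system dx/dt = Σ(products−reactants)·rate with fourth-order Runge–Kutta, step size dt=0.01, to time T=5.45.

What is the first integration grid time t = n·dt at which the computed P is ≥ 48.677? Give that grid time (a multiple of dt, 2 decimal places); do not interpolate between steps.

RK4 with dt=0.01: 545 steps to T=5.45. Trajectory (selected grid times):
t=0.00: C=49.37 P=40.14 D=20.12 Q=34.98
t=0.61: C=50.09 P=42.28 D=20.54 Q=34.36
t=1.21: C=50.80 P=44.39 D=20.95 Q=33.76
t=1.82: C=51.53 P=46.53 D=21.36 Q=33.14
t=2.42: C=52.24 P=48.62 D=21.77 Q=32.54
t=2.43: C=52.25 P=48.66 D=21.77 Q=32.53
t=2.44: C=52.27 P=48.69 D=21.78 Q=32.52
t=3.03: C=52.97 P=50.76 D=22.17 Q=31.93
t=3.63: C=53.69 P=52.85 D=22.57 Q=31.34
t=4.24: C=54.42 P=54.97 D=22.98 Q=30.74
t=4.84: C=55.13 P=57.06 D=23.37 Q=30.15
t=5.45: C=55.86 P=59.18 D=23.77 Q=29.56
P(2.43)=48.659 < 48.677 but P(2.44)=48.694 ≥ 48.677, so the first grid time is t=2.44.

Threshold first reached at t = 2.44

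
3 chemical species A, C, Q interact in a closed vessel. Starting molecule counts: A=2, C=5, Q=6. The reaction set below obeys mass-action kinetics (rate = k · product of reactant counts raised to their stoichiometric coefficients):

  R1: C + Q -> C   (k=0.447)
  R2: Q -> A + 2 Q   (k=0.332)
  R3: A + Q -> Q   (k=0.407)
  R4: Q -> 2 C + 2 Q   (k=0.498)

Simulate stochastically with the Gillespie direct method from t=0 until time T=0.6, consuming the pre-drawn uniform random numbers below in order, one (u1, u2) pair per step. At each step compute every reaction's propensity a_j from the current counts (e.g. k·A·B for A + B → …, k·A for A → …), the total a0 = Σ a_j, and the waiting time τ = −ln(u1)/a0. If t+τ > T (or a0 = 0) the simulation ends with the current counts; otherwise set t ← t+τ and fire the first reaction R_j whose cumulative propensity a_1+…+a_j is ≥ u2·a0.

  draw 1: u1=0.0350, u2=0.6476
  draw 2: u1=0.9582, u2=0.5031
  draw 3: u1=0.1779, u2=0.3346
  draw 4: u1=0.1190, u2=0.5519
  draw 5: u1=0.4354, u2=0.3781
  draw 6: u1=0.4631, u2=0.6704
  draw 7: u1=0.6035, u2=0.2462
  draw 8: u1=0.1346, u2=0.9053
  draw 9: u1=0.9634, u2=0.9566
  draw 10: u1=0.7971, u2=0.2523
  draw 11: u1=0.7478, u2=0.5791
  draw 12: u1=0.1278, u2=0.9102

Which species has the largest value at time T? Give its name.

Dominant species at T: C

t=0.000: A=2 C=5 Q=6
Draw 1: a1=13.410, a2=1.992, a3=4.884, a4=2.988, a0=23.274; τ=−ln(0.0350)/23.274=0.144 → t=0.144; u2·a0=0.6476·23.274=15.072; a1=13.410 < 15.072 ≤ a1+a2=15.402 → R2 fires; A=3 C=5 Q=7
Draw 2: a1=15.645, a2=2.324, a3=8.547, a4=3.486, a0=30.002; τ=−ln(0.9582)/30.002=0.001 → t=0.145; u2·a0=0.5031·30.002=15.094 ≤ a1=15.645 → R1 fires; A=3 C=5 Q=6
Draw 3: a1=13.410, a2=1.992, a3=7.326, a4=2.988, a0=25.716; τ=−ln(0.1779)/25.716=0.067 → t=0.213; u2·a0=0.3346·25.716=8.605 ≤ a1=13.410 → R1 fires; A=3 C=5 Q=5
Draw 4: a1=11.175, a2=1.660, a3=6.105, a4=2.490, a0=21.430; τ=−ln(0.1190)/21.430=0.099 → t=0.312; u2·a0=0.5519·21.430=11.827; a1=11.175 < 11.827 ≤ a1+a2=12.835 → R2 fires; A=4 C=5 Q=6
Draw 5: a1=13.410, a2=1.992, a3=9.768, a4=2.988, a0=28.158; τ=−ln(0.4354)/28.158=0.030 → t=0.341; u2·a0=0.3781·28.158=10.647 ≤ a1=13.410 → R1 fires; A=4 C=5 Q=5
Draw 6: a1=11.175, a2=1.660, a3=8.140, a4=2.490, a0=23.465; τ=−ln(0.4631)/23.465=0.033 → t=0.374; u2·a0=0.6704·23.465=15.731; a1+a2=12.835 < 15.731 ≤ a1+…+a3=20.975 → R3 fires; A=3 C=5 Q=5
Draw 7: a1=11.175, a2=1.660, a3=6.105, a4=2.490, a0=21.430; τ=−ln(0.6035)/21.430=0.024 → t=0.398; u2·a0=0.2462·21.430=5.276 ≤ a1=11.175 → R1 fires; A=3 C=5 Q=4
Draw 8: a1=8.940, a2=1.328, a3=4.884, a4=1.992, a0=17.144; τ=−ln(0.1346)/17.144=0.117 → t=0.515; u2·a0=0.9053·17.144=15.520; a1+…+a3=15.152 < 15.520 ≤ a1+…+a4=17.144 → R4 fires; A=3 C=7 Q=5
Draw 9: a1=15.645, a2=1.660, a3=6.105, a4=2.490, a0=25.900; τ=−ln(0.9634)/25.900=0.001 → t=0.516; u2·a0=0.9566·25.900=24.776; a1+…+a3=23.410 < 24.776 ≤ a1+…+a4=25.900 → R4 fires; A=3 C=9 Q=6
Draw 10: a1=24.138, a2=1.992, a3=7.326, a4=2.988, a0=36.444; τ=−ln(0.7971)/36.444=0.006 → t=0.522; u2·a0=0.2523·36.444=9.195 ≤ a1=24.138 → R1 fires; A=3 C=9 Q=5
Draw 11: a1=20.115, a2=1.660, a3=6.105, a4=2.490, a0=30.370; τ=−ln(0.7478)/30.370=0.010 → t=0.532; u2·a0=0.5791·30.370=17.587 ≤ a1=20.115 → R1 fires; A=3 C=9 Q=4
Draw 12: a1=16.092, a2=1.328, a3=4.884, a4=1.992, a0=24.296; τ=−ln(0.1278)/24.296=0.085 → t=0.617 > T=0.6: stop.
At T=0.6: A=3 C=9 Q=4; the largest is C.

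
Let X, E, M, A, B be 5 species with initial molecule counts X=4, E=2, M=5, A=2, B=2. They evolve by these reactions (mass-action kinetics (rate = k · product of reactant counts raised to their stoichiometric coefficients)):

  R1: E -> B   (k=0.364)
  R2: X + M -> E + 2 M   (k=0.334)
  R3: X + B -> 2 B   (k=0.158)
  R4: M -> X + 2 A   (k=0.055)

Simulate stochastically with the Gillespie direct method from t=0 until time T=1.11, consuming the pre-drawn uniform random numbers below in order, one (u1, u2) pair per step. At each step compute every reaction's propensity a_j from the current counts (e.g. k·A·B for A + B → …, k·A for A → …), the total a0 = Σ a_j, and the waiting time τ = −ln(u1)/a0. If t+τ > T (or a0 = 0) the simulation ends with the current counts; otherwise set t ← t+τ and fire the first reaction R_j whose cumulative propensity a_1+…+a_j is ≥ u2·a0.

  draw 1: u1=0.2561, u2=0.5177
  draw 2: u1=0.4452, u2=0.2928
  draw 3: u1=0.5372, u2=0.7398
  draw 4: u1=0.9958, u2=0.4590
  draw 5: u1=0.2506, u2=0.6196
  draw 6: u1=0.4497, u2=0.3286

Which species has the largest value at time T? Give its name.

Dominant species at T: M

t=0.000: X=4 E=2 M=5 A=2 B=2
Draw 1: a1=0.728, a2=6.680, a3=1.264, a4=0.275, a0=8.947; τ=−ln(0.2561)/8.947=0.152 → t=0.152; u2·a0=0.5177·8.947=4.632; a1=0.728 < 4.632 ≤ a1+a2=7.408 → R2 fires; X=3 E=3 M=6 A=2 B=2
Draw 2: a1=1.092, a2=6.012, a3=0.948, a4=0.330, a0=8.382; τ=−ln(0.4452)/8.382=0.097 → t=0.249; u2·a0=0.2928·8.382=2.454; a1=1.092 < 2.454 ≤ a1+a2=7.104 → R2 fires; X=2 E=4 M=7 A=2 B=2
Draw 3: a1=1.456, a2=4.676, a3=0.632, a4=0.385, a0=7.149; τ=−ln(0.5372)/7.149=0.087 → t=0.336; u2·a0=0.7398·7.149=5.289; a1=1.456 < 5.289 ≤ a1+a2=6.132 → R2 fires; X=1 E=5 M=8 A=2 B=2
Draw 4: a1=1.820, a2=2.672, a3=0.316, a4=0.440, a0=5.248; τ=−ln(0.9958)/5.248=0.001 → t=0.337; u2·a0=0.4590·5.248=2.409; a1=1.820 < 2.409 ≤ a1+a2=4.492 → R2 fires; X=0 E=6 M=9 A=2 B=2
Draw 5: a1=2.184, a2=0.000, a3=0.000, a4=0.495, a0=2.679; τ=−ln(0.2506)/2.679=0.517 → t=0.853; u2·a0=0.6196·2.679=1.660 ≤ a1=2.184 → R1 fires; X=0 E=5 M=9 A=2 B=3
Draw 6: a1=1.820, a2=0.000, a3=0.000, a4=0.495, a0=2.315; τ=−ln(0.4497)/2.315=0.345 → t=1.198 > T=1.11: stop.
At T=1.11: X=0 E=5 M=9 A=2 B=3; the largest is M.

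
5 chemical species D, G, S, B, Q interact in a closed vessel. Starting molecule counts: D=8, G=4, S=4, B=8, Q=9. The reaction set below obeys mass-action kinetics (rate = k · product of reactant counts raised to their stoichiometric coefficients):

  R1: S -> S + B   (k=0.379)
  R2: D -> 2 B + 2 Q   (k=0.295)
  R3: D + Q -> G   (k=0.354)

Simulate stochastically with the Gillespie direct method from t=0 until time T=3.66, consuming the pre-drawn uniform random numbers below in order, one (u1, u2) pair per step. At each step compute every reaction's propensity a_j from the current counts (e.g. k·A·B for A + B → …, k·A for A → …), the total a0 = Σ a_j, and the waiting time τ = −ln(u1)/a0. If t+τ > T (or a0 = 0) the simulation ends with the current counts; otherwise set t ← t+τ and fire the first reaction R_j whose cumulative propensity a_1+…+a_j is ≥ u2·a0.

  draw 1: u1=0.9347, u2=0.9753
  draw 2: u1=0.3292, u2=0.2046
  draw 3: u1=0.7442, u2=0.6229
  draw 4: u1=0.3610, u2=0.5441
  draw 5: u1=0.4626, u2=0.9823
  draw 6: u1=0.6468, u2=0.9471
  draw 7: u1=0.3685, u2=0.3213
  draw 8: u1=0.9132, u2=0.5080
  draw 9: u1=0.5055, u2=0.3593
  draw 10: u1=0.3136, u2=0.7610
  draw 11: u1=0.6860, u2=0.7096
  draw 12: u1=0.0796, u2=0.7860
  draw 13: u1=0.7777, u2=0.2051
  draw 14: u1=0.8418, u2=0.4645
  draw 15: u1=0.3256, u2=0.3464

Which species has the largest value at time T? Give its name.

Dominant species at T: B

t=0.000: D=8 G=4 S=4 B=8 Q=9
Draw 1: a1=1.516, a2=2.360, a3=25.488, a0=29.364; τ=−ln(0.9347)/29.364=0.002 → t=0.002; u2·a0=0.9753·29.364=28.639; a1+a2=3.876 < 28.639 ≤ a1+…+a3=29.364 → R3 fires; D=7 G=5 S=4 B=8 Q=8
Draw 2: a1=1.516, a2=2.065, a3=19.824, a0=23.405; τ=−ln(0.3292)/23.405=0.047 → t=0.050; u2·a0=0.2046·23.405=4.789; a1+a2=3.581 < 4.789 ≤ a1+…+a3=23.405 → R3 fires; D=6 G=6 S=4 B=8 Q=7
Draw 3: a1=1.516, a2=1.770, a3=14.868, a0=18.154; τ=−ln(0.7442)/18.154=0.016 → t=0.066; u2·a0=0.6229·18.154=11.308; a1+a2=3.286 < 11.308 ≤ a1+…+a3=18.154 → R3 fires; D=5 G=7 S=4 B=8 Q=6
Draw 4: a1=1.516, a2=1.475, a3=10.620, a0=13.611; τ=−ln(0.3610)/13.611=0.075 → t=0.141; u2·a0=0.5441·13.611=7.406; a1+a2=2.991 < 7.406 ≤ a1+…+a3=13.611 → R3 fires; D=4 G=8 S=4 B=8 Q=5
Draw 5: a1=1.516, a2=1.180, a3=7.080, a0=9.776; τ=−ln(0.4626)/9.776=0.079 → t=0.220; u2·a0=0.9823·9.776=9.603; a1+a2=2.696 < 9.603 ≤ a1+…+a3=9.776 → R3 fires; D=3 G=9 S=4 B=8 Q=4
Draw 6: a1=1.516, a2=0.885, a3=4.248, a0=6.649; τ=−ln(0.6468)/6.649=0.066 → t=0.285; u2·a0=0.9471·6.649=6.297; a1+a2=2.401 < 6.297 ≤ a1+…+a3=6.649 → R3 fires; D=2 G=10 S=4 B=8 Q=3
Draw 7: a1=1.516, a2=0.590, a3=2.124, a0=4.230; τ=−ln(0.3685)/4.230=0.236 → t=0.521; u2·a0=0.3213·4.230=1.359 ≤ a1=1.516 → R1 fires; D=2 G=10 S=4 B=9 Q=3
Draw 8: a1=1.516, a2=0.590, a3=2.124, a0=4.230; τ=−ln(0.9132)/4.230=0.021 → t=0.543; u2·a0=0.5080·4.230=2.149; a1+a2=2.106 < 2.149 ≤ a1+…+a3=4.230 → R3 fires; D=1 G=11 S=4 B=9 Q=2
Draw 9: a1=1.516, a2=0.295, a3=0.708, a0=2.519; τ=−ln(0.5055)/2.519=0.271 → t=0.814; u2·a0=0.3593·2.519=0.905 ≤ a1=1.516 → R1 fires; D=1 G=11 S=4 B=10 Q=2
Draw 10: a1=1.516, a2=0.295, a3=0.708, a0=2.519; τ=−ln(0.3136)/2.519=0.460 → t=1.274; u2·a0=0.7610·2.519=1.917; a1+a2=1.811 < 1.917 ≤ a1+…+a3=2.519 → R3 fires; D=0 G=12 S=4 B=10 Q=1
Draw 11: a1=1.516, a2=0.000, a3=0.000, a0=1.516; τ=−ln(0.6860)/1.516=0.249 → t=1.523; u2·a0=0.7096·1.516=1.076 ≤ a1=1.516 → R1 fires; D=0 G=12 S=4 B=11 Q=1
Draw 12: a1=1.516, a2=0.000, a3=0.000, a0=1.516; τ=−ln(0.0796)/1.516=1.669 → t=3.192; u2·a0=0.7860·1.516=1.192 ≤ a1=1.516 → R1 fires; D=0 G=12 S=4 B=12 Q=1
Draw 13: a1=1.516, a2=0.000, a3=0.000, a0=1.516; τ=−ln(0.7777)/1.516=0.166 → t=3.358; u2·a0=0.2051·1.516=0.311 ≤ a1=1.516 → R1 fires; D=0 G=12 S=4 B=13 Q=1
Draw 14: a1=1.516, a2=0.000, a3=0.000, a0=1.516; τ=−ln(0.8418)/1.516=0.114 → t=3.471; u2·a0=0.4645·1.516=0.704 ≤ a1=1.516 → R1 fires; D=0 G=12 S=4 B=14 Q=1
Draw 15: a1=1.516, a2=0.000, a3=0.000, a0=1.516; τ=−ln(0.3256)/1.516=0.740 → t=4.211 > T=3.66: stop.
At T=3.66: D=0 G=12 S=4 B=14 Q=1; the largest is B.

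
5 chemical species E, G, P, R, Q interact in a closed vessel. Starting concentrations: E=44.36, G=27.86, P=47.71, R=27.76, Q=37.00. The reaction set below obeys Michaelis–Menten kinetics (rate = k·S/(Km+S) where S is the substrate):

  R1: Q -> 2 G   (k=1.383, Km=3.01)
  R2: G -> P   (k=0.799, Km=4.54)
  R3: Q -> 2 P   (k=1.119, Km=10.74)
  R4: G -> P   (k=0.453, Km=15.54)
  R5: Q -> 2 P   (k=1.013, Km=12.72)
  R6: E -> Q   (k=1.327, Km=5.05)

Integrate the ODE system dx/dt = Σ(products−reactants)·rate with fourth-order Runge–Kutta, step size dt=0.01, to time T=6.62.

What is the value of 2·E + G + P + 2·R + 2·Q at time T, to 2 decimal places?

Value at T = 293.81

Check how each reaction changes W = 2·E + G + P + 2·R + 2·Q (weight of products minus weight of reactants):
R1: Q -> 2 G: (1·2) − (2·1) = 2 − 2 = 0
R2: G -> P: (1·1) − (1·1) = 1 − 1 = 0
R3: Q -> 2 P: (1·2) − (2·1) = 2 − 2 = 0
R4: G -> P: (1·1) − (1·1) = 1 − 1 = 0
R5: Q -> 2 P: (1·2) − (2·1) = 2 − 2 = 0
R6: E -> Q: (2·1) − (2·1) = 2 − 2 = 0
Every reaction leaves W unchanged, so W is conserved and no simulation is needed: W(T) = W(0) = 2·44.36 + 27.86 + 47.71 + 2·27.76 + 2·37.00 = 293.81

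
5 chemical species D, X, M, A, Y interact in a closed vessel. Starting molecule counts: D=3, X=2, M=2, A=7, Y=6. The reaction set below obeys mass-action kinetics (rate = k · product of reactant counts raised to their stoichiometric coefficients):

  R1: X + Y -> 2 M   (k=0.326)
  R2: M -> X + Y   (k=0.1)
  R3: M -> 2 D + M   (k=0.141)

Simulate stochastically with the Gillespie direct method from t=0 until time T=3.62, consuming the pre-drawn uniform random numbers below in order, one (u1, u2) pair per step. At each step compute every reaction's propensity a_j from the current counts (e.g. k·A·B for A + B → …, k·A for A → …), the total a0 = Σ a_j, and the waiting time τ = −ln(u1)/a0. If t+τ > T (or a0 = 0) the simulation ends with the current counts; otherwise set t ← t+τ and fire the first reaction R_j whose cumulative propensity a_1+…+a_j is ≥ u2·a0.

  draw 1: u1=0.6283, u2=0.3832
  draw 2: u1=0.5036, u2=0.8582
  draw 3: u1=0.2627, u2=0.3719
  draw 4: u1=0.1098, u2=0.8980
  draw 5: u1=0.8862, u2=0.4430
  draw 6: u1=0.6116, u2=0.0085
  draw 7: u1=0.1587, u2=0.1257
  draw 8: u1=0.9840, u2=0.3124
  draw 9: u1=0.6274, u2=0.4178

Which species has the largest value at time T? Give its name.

Dominant species at T: D

t=0.000: D=3 X=2 M=2 A=7 Y=6
Draw 1: a1=3.912, a2=0.200, a3=0.282, a0=4.394; τ=−ln(0.6283)/4.394=0.106 → t=0.106; u2·a0=0.3832·4.394=1.684 ≤ a1=3.912 → R1 fires; D=3 X=1 M=4 A=7 Y=5
Draw 2: a1=1.630, a2=0.400, a3=0.564, a0=2.594; τ=−ln(0.5036)/2.594=0.264 → t=0.370; u2·a0=0.8582·2.594=2.226; a1+a2=2.030 < 2.226 ≤ a1+…+a3=2.594 → R3 fires; D=5 X=1 M=4 A=7 Y=5
Draw 3: a1=1.630, a2=0.400, a3=0.564, a0=2.594; τ=−ln(0.2627)/2.594=0.515 → t=0.886; u2·a0=0.3719·2.594=0.965 ≤ a1=1.630 → R1 fires; D=5 X=0 M=6 A=7 Y=4
Draw 4: a1=0.000, a2=0.600, a3=0.846, a0=1.446; τ=−ln(0.1098)/1.446=1.528 → t=2.413; u2·a0=0.8980·1.446=1.299; a1+a2=0.600 < 1.299 ≤ a1+…+a3=1.446 → R3 fires; D=7 X=0 M=6 A=7 Y=4
Draw 5: a1=0.000, a2=0.600, a3=0.846, a0=1.446; τ=−ln(0.8862)/1.446=0.084 → t=2.497; u2·a0=0.4430·1.446=0.641; a1+a2=0.600 < 0.641 ≤ a1+…+a3=1.446 → R3 fires; D=9 X=0 M=6 A=7 Y=4
Draw 6: a1=0.000, a2=0.600, a3=0.846, a0=1.446; τ=−ln(0.6116)/1.446=0.340 → t=2.837; u2·a0=0.0085·1.446=0.012; a1=0.000 < 0.012 ≤ a1+a2=0.600 → R2 fires; D=9 X=1 M=5 A=7 Y=5
Draw 7: a1=1.630, a2=0.500, a3=0.705, a0=2.835; τ=−ln(0.1587)/2.835=0.649 → t=3.486; u2·a0=0.1257·2.835=0.356 ≤ a1=1.630 → R1 fires; D=9 X=0 M=7 A=7 Y=4
Draw 8: a1=0.000, a2=0.700, a3=0.987, a0=1.687; τ=−ln(0.9840)/1.687=0.010 → t=3.496; u2·a0=0.3124·1.687=0.527; a1=0.000 < 0.527 ≤ a1+a2=0.700 → R2 fires; D=9 X=1 M=6 A=7 Y=5
Draw 9: a1=1.630, a2=0.600, a3=0.846, a0=3.076; τ=−ln(0.6274)/3.076=0.152 → t=3.647 > T=3.62: stop.
At T=3.62: D=9 X=1 M=6 A=7 Y=5; the largest is D.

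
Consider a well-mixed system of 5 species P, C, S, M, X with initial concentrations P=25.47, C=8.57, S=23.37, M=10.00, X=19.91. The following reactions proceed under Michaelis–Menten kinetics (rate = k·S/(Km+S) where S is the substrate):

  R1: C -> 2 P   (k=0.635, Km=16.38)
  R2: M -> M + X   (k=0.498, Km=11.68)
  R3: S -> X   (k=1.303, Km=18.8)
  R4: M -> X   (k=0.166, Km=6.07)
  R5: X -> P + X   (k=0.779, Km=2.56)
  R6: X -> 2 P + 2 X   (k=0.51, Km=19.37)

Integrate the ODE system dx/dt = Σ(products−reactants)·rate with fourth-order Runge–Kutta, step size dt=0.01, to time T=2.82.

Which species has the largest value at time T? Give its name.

RK4 with dt=0.01: 282 steps to T=2.82. Trajectory (selected grid times):
t=0.00: P=25.47 C=8.57 S=23.37 M=10.00 X=19.91
t=0.31: P=25.98 C=8.50 S=23.15 M=9.97 X=20.32
t=0.63: P=26.51 C=8.43 S=22.92 M=9.94 X=20.74
t=0.94: P=27.02 C=8.37 S=22.70 M=9.90 X=21.14
t=1.25: P=27.54 C=8.30 S=22.48 M=9.87 X=21.55
t=1.57: P=28.07 C=8.23 S=22.25 M=9.84 X=21.97
t=1.88: P=28.58 C=8.17 S=22.03 M=9.81 X=22.37
t=2.19: P=29.10 C=8.10 S=21.81 M=9.77 X=22.78
t=2.51: P=29.64 C=8.03 S=21.59 M=9.74 X=23.20
t=2.82: P=30.16 C=7.97 S=21.37 M=9.71 X=23.60
At T=2.82: P=30.16 C=7.97 S=21.37 M=9.71 X=23.60; the largest is P.

Dominant species at T: P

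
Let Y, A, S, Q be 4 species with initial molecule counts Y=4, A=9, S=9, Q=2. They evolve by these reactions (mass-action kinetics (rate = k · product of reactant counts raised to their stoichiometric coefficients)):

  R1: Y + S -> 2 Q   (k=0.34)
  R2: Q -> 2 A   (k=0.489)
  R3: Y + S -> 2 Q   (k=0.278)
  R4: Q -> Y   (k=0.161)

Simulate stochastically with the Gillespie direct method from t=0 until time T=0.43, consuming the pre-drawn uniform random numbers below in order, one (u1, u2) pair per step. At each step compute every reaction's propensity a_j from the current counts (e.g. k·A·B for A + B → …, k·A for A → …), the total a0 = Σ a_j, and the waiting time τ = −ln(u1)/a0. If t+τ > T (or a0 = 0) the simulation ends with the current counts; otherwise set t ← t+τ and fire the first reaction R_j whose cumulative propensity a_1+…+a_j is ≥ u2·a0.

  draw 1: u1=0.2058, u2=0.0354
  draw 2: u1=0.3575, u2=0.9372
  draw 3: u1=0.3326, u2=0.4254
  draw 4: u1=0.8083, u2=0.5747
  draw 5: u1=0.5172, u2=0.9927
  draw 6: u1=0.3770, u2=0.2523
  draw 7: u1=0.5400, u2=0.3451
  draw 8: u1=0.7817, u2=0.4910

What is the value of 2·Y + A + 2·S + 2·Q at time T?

Value at T = 39

Check how each reaction changes W = 2·Y + A + 2·S + 2·Q (weight of products minus weight of reactants):
R1: Y + S -> 2 Q: (2·2) − (2·1 + 2·1) = 4 − 4 = 0
R2: Q -> 2 A: (1·2) − (2·1) = 2 − 2 = 0
R3: Y + S -> 2 Q: (2·2) − (2·1 + 2·1) = 4 − 4 = 0
R4: Q -> Y: (2·1) − (2·1) = 2 − 2 = 0
Every reaction leaves W unchanged, so W is conserved and no simulation is needed: W(T) = W(0) = 2·4 + 9 + 2·9 + 2·2 = 39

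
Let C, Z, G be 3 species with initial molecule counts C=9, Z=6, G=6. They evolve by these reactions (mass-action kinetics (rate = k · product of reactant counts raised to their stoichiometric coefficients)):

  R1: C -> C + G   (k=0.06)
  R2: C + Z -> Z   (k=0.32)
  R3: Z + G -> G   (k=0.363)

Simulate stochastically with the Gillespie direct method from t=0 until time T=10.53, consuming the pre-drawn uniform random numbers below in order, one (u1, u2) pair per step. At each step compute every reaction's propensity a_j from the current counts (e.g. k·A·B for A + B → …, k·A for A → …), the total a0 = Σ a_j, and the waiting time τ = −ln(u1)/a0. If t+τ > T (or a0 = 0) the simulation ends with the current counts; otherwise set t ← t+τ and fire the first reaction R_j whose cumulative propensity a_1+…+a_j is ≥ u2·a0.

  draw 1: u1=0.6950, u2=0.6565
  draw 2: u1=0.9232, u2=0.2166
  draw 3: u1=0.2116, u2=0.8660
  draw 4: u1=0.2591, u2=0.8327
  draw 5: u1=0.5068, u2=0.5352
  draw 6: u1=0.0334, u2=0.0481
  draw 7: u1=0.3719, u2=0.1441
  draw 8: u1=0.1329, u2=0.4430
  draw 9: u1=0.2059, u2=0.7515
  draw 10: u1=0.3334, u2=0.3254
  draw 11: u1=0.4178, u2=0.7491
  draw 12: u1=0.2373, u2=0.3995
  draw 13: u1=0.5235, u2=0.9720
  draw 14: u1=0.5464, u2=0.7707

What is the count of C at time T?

t=0.000: C=9 Z=6 G=6
Draw 1: a1=0.540, a2=17.280, a3=13.068, a0=30.888; τ=−ln(0.6950)/30.888=0.012 → t=0.012; u2·a0=0.6565·30.888=20.278; a1+a2=17.820 < 20.278 ≤ a1+…+a3=30.888 → R3 fires; C=9 Z=5 G=6
Draw 2: a1=0.540, a2=14.400, a3=10.890, a0=25.830; τ=−ln(0.9232)/25.830=0.003 → t=0.015; u2·a0=0.2166·25.830=5.595; a1=0.540 < 5.595 ≤ a1+a2=14.940 → R2 fires; C=8 Z=5 G=6
Draw 3: a1=0.480, a2=12.800, a3=10.890, a0=24.170; τ=−ln(0.2116)/24.170=0.064 → t=0.079; u2·a0=0.8660·24.170=20.931; a1+a2=13.280 < 20.931 ≤ a1+…+a3=24.170 → R3 fires; C=8 Z=4 G=6
Draw 4: a1=0.480, a2=10.240, a3=8.712, a0=19.432; τ=−ln(0.2591)/19.432=0.070 → t=0.149; u2·a0=0.8327·19.432=16.181; a1+a2=10.720 < 16.181 ≤ a1+…+a3=19.432 → R3 fires; C=8 Z=3 G=6
Draw 5: a1=0.480, a2=7.680, a3=6.534, a0=14.694; τ=−ln(0.5068)/14.694=0.046 → t=0.195; u2·a0=0.5352·14.694=7.864; a1=0.480 < 7.864 ≤ a1+a2=8.160 → R2 fires; C=7 Z=3 G=6
Draw 6: a1=0.420, a2=6.720, a3=6.534, a0=13.674; τ=−ln(0.0334)/13.674=0.249 → t=0.443; u2·a0=0.0481·13.674=0.658; a1=0.420 < 0.658 ≤ a1+a2=7.140 → R2 fires; C=6 Z=3 G=6
Draw 7: a1=0.360, a2=5.760, a3=6.534, a0=12.654; τ=−ln(0.3719)/12.654=0.078 → t=0.522; u2·a0=0.1441·12.654=1.823; a1=0.360 < 1.823 ≤ a1+a2=6.120 → R2 fires; C=5 Z=3 G=6
Draw 8: a1=0.300, a2=4.800, a3=6.534, a0=11.634; τ=−ln(0.1329)/11.634=0.173 → t=0.695; u2·a0=0.4430·11.634=5.154; a1+a2=5.100 < 5.154 ≤ a1+…+a3=11.634 → R3 fires; C=5 Z=2 G=6
Draw 9: a1=0.300, a2=3.200, a3=4.356, a0=7.856; τ=−ln(0.2059)/7.856=0.201 → t=0.896; u2·a0=0.7515·7.856=5.904; a1+a2=3.500 < 5.904 ≤ a1+…+a3=7.856 → R3 fires; C=5 Z=1 G=6
Draw 10: a1=0.300, a2=1.600, a3=2.178, a0=4.078; τ=−ln(0.3334)/4.078=0.269 → t=1.166; u2·a0=0.3254·4.078=1.327; a1=0.300 < 1.327 ≤ a1+a2=1.900 → R2 fires; C=4 Z=1 G=6
Draw 11: a1=0.240, a2=1.280, a3=2.178, a0=3.698; τ=−ln(0.4178)/3.698=0.236 → t=1.402; u2·a0=0.7491·3.698=2.770; a1+a2=1.520 < 2.770 ≤ a1+…+a3=3.698 → R3 fires; C=4 Z=0 G=6
Draw 12: a1=0.240, a2=0.000, a3=0.000, a0=0.240; τ=−ln(0.2373)/0.240=5.993 → t=7.395; u2·a0=0.3995·0.240=0.096 ≤ a1=0.240 → R1 fires; C=4 Z=0 G=7
Draw 13: a1=0.240, a2=0.000, a3=0.000, a0=0.240; τ=−ln(0.5235)/0.240=2.697 → t=10.092; u2·a0=0.9720·0.240=0.233 ≤ a1=0.240 → R1 fires; C=4 Z=0 G=8
Draw 14: a1=0.240, a2=0.000, a3=0.000, a0=0.240; τ=−ln(0.5464)/0.240=2.518 → t=12.610 > T=10.53: stop.
Read off C at T=10.53: 4

C at T = 4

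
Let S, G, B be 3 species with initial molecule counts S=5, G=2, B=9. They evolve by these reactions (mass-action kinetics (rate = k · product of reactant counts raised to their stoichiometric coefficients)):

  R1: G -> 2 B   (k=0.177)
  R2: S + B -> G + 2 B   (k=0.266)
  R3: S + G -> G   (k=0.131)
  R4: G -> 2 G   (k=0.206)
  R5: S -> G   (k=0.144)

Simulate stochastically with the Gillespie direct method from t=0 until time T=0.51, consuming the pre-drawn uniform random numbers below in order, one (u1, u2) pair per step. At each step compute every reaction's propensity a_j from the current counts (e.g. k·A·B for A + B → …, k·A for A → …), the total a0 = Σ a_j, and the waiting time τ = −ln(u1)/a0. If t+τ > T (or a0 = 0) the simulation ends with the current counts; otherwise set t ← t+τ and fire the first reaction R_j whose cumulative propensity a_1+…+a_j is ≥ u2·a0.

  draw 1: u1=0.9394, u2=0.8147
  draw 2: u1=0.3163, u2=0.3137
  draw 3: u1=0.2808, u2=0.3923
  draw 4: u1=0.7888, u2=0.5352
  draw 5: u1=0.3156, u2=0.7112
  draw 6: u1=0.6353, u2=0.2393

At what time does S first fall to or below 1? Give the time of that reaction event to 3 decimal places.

Threshold first reached at t = 0.214

t=0.000: S=5 G=2 B=9
Draw 1: a1=0.354, a2=11.970, a3=1.310, a4=0.412, a5=0.720, a0=14.766; τ=−ln(0.9394)/14.766=0.004 → t=0.004; u2·a0=0.8147·14.766=12.030; a1=0.354 < 12.030 ≤ a1+a2=12.324 → R2 fires; S=4 G=3 B=10
Draw 2: a1=0.531, a2=10.640, a3=1.572, a4=0.618, a5=0.576, a0=13.937; τ=−ln(0.3163)/13.937=0.083 → t=0.087; u2·a0=0.3137·13.937=4.372; a1=0.531 < 4.372 ≤ a1+a2=11.171 → R2 fires; S=3 G=4 B=11
Draw 3: a1=0.708, a2=8.778, a3=1.572, a4=0.824, a5=0.432, a0=12.314; τ=−ln(0.2808)/12.314=0.103 → t=0.190; u2·a0=0.3923·12.314=4.831; a1=0.708 < 4.831 ≤ a1+a2=9.486 → R2 fires; S=2 G=5 B=12
Draw 4: a1=0.885, a2=6.384, a3=1.310, a4=1.030, a5=0.288, a0=9.897; τ=−ln(0.7888)/9.897=0.024 → t=0.214; u2·a0=0.5352·9.897=5.297; a1=0.885 < 5.297 ≤ a1+a2=7.269 → R2 fires; S=1 G=6 B=13
Draw 5: a1=1.062, a2=3.458, a3=0.786, a4=1.236, a5=0.144, a0=6.686; τ=−ln(0.3156)/6.686=0.172 → t=0.386; u2·a0=0.7112·6.686=4.755; a1+a2=4.520 < 4.755 ≤ a1+…+a3=5.306 → R3 fires; S=0 G=6 B=13
Draw 6: a1=1.062, a2=0.000, a3=0.000, a4=1.236, a5=0.000, a0=2.298; τ=−ln(0.6353)/2.298=0.197 → t=0.584 > T=0.51: stop.
S first becomes ≤ 1 when it reaches 1 at the event at t=0.214.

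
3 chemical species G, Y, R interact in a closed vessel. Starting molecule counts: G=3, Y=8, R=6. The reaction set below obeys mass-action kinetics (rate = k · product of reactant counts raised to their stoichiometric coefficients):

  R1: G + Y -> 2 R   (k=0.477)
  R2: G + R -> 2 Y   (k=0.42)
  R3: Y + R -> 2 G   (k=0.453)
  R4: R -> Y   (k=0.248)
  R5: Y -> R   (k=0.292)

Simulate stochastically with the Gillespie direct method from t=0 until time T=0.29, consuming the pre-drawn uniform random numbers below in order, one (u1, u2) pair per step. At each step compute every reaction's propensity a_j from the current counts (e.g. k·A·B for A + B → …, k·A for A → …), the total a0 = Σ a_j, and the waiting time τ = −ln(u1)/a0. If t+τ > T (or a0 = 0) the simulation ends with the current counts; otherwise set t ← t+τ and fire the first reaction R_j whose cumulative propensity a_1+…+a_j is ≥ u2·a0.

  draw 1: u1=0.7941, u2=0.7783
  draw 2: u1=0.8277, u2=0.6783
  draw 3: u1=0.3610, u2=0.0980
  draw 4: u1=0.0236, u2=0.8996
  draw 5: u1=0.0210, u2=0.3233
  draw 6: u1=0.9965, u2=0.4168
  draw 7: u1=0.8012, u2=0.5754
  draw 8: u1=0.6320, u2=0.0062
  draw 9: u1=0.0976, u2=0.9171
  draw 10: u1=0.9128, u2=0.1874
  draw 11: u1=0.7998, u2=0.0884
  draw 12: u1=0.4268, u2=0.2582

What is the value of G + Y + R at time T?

Value at T = 17

Check how each reaction changes W = G + Y + R (weight of products minus weight of reactants):
R1: G + Y -> 2 R: (1·2) − (1·1 + 1·1) = 2 − 2 = 0
R2: G + R -> 2 Y: (1·2) − (1·1 + 1·1) = 2 − 2 = 0
R3: Y + R -> 2 G: (1·2) − (1·1 + 1·1) = 2 − 2 = 0
R4: R -> Y: (1·1) − (1·1) = 1 − 1 = 0
R5: Y -> R: (1·1) − (1·1) = 1 − 1 = 0
Every reaction leaves W unchanged, so W is conserved and no simulation is needed: W(T) = W(0) = 3 + 8 + 6 = 17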